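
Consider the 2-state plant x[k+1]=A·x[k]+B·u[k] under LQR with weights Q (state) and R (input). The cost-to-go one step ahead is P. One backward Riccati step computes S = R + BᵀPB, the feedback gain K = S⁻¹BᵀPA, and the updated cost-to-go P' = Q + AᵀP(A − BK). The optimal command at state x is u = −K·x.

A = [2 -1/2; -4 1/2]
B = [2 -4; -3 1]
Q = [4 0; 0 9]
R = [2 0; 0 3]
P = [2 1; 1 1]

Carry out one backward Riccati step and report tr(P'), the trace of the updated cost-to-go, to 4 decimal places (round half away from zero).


BᵀP = [1.0000 -1.0000; -7.0000 -3.0000]
S = R + BᵀPB = [2 0; 0 3] + [5.0000 -5.0000; -5.0000 25.0000] = [7.0000 -5.0000; -5.0000 28.0000]
BᵀPA = [6.0000 -1.0000; -2.0000 2.0000]
K = S⁻¹·BᵀPA = [0.9240 -0.1053; 0.0936 0.0526]
A−BK = [0.5263 -0.0789; -1.3216 0.1316]
AᵀP(A−BK) = [2.6433 -0.2632; -0.2632 0.0395]
P' = Q + AᵀP(A−BK) = [6.6433 -0.2632; -0.2632 9.0395]
tr(P') = 15.6827

15.6827


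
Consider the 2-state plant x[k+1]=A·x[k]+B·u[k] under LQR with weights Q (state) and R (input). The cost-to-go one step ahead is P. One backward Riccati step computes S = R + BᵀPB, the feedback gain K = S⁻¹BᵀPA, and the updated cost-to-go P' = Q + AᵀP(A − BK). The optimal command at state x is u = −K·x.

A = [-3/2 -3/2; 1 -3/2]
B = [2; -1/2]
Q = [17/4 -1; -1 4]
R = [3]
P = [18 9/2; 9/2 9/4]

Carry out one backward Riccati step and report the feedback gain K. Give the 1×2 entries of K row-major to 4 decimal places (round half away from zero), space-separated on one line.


BᵀP = [33.7500 7.8750]
S = R + BᵀPB = [3] + [63.5625] = [66.5625]
BᵀPA = [-42.7500 -62.4375]
K = S⁻¹·BᵀPA = [-0.6423 -0.9380]
A−BK = [-0.2155 0.3761; 0.6789 -1.9690]
AᵀP(A−BK) = [1.7937 0.3993; 0.3993 7.2444]
P' = Q + AᵀP(A−BK) = [6.0437 -0.6007; -0.6007 11.2444]
tr(P') = 17.2880

-0.6423 -0.9380


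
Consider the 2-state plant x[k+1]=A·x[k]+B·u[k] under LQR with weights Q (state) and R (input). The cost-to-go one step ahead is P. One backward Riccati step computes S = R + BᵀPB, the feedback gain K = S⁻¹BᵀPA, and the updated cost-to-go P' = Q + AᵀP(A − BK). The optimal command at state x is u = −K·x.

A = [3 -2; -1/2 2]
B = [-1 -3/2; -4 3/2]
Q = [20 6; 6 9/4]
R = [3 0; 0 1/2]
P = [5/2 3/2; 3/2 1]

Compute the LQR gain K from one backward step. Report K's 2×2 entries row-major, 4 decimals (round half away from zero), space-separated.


BᵀP = [-8.5000 -5.5000; -1.5000 -0.7500]
S = R + BᵀPB = [3 0; 0 1/2] + [30.5000 4.5000; 4.5000 1.1250] = [33.5000 4.5000; 4.5000 1.6250]
BᵀPA = [-22.7500 6.0000; -4.1250 1.5000]
K = S⁻¹·BᵀPA = [-0.5384 0.0878; -1.0475 0.6801]
A−BK = [0.8903 -0.8921; -1.0823 1.3309]
AᵀP(A−BK) = [1.6805 -0.6984; -0.6984 0.4534]
P' = Q + AᵀP(A−BK) = [21.6805 5.3016; 5.3016 2.7034]
tr(P') = 24.3839

-0.5384 0.0878 -1.0475 0.6801


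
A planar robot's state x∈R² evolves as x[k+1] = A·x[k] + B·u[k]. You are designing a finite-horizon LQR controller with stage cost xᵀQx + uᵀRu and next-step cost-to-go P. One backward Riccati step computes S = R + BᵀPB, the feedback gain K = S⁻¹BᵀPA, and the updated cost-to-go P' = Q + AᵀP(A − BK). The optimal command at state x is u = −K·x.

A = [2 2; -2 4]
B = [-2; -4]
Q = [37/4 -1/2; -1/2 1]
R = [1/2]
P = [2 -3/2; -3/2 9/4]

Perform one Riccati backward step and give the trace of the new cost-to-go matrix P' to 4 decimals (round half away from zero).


BᵀP = [2.0000 -6.0000]
S = R + BᵀPB = [1/2] + [20.0000] = [20.5000]
BᵀPA = [16.0000 -20.0000]
K = S⁻¹·BᵀPA = [0.7805 -0.9756]
A−BK = [3.5610 0.0488; 1.1220 0.0976]
AᵀP(A−BK) = [16.5122 -0.3902; -0.3902 0.4878]
P' = Q + AᵀP(A−BK) = [25.7622 -0.8902; -0.8902 1.4878]
tr(P') = 27.2500

27.2500


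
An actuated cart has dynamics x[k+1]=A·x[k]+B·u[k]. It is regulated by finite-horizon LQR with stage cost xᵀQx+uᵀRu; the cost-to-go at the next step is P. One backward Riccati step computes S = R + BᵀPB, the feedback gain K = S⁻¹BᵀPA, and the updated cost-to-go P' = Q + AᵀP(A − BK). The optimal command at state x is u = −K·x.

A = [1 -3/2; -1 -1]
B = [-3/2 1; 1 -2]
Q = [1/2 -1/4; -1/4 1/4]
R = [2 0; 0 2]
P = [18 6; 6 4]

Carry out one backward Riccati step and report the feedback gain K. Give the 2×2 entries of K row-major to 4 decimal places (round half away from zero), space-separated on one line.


-0.4706 1.6335 0.2353 0.9140

BᵀP = [-21.0000 -5.0000; 6.0000 -2.0000]
S = R + BᵀPB = [2 0; 0 2] + [26.5000 -11.0000; -11.0000 10.0000] = [28.5000 -11.0000; -11.0000 12.0000]
BᵀPA = [-16.0000 36.5000; 8.0000 -7.0000]
K = S⁻¹·BᵀPA = [-0.4706 1.6335; 0.2353 0.9140]
A−BK = [0.0588 0.0362; -0.0588 -0.8054]
AᵀP(A−BK) = [0.5882 -1.1765; -1.1765 9.2760]
P' = Q + AᵀP(A−BK) = [1.0882 -1.4265; -1.4265 9.5260]
tr(P') = 10.6143


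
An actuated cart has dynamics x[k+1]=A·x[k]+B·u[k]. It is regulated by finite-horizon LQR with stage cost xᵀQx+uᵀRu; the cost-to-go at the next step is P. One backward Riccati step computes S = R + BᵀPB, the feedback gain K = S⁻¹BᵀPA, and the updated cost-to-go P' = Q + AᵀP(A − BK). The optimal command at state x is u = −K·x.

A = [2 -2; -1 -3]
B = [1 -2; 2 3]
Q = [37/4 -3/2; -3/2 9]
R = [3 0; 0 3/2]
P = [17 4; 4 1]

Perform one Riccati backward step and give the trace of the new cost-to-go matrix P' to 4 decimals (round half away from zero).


BᵀP = [25.0000 6.0000; -22.0000 -5.0000]
S = R + BᵀPB = [3 0; 0 3/2] + [37.0000 -32.0000; -32.0000 29.0000] = [40.0000 -32.0000; -32.0000 30.5000]
BᵀPA = [44.0000 -68.0000; -39.0000 59.0000]
K = S⁻¹·BᵀPA = [0.4796 -0.9490; -0.7755 0.9388]
A−BK = [-0.0306 0.8265; 0.3673 -3.9184]
AᵀP(A−BK) = [1.6531 -2.6327; -2.6327 5.0816]
P' = Q + AᵀP(A−BK) = [10.9031 -4.1327; -4.1327 14.0816]
tr(P') = 24.9847

24.9847


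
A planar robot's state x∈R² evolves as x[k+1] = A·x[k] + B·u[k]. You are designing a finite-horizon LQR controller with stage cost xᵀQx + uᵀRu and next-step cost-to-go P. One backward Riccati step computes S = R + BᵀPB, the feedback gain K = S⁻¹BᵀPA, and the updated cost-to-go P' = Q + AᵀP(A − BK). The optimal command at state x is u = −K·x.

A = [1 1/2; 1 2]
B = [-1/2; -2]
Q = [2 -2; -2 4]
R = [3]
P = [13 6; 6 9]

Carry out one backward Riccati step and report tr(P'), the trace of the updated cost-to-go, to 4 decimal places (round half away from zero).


BᵀP = [-18.5000 -21.0000]
S = R + BᵀPB = [3] + [51.2500] = [54.2500]
BᵀPA = [-39.5000 -51.2500]
K = S⁻¹·BᵀPA = [-0.7281 -0.9447]
A−BK = [0.6359 0.0276; -0.4562 0.1106]
AᵀP(A−BK) = [5.2396 2.1843; 2.1843 2.8341]
P' = Q + AᵀP(A−BK) = [7.2396 0.1843; 0.1843 6.8341]
tr(P') = 14.0737

14.0737


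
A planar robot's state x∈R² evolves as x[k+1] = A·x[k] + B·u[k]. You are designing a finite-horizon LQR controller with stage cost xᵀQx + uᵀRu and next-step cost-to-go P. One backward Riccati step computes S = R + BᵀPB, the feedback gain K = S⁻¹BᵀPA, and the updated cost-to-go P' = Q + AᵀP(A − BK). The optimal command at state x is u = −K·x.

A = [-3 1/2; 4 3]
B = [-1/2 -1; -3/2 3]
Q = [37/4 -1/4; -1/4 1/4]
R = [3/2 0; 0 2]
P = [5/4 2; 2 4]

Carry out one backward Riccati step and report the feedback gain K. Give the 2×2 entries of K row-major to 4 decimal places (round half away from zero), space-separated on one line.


BᵀP = [-3.6250 -7.0000; 4.7500 10.0000]
S = R + BᵀPB = [3/2 0; 0 2] + [12.3125 -17.3750; -17.3750 25.2500] = [13.8125 -17.3750; -17.3750 27.2500]
BᵀPA = [-17.1250 -22.8125; 25.7500 32.3750]
K = S⁻¹·BᵀPA = [-0.2584 -0.7936; 0.7802 0.6820]
A−BK = [-2.3490 0.7852; 1.2718 -0.2366]
AᵀP(A−BK) = [2.7349 0.9715; 0.9715 2.1267]
P' = Q + AᵀP(A−BK) = [11.9849 0.7215; 0.7215 2.3767]
tr(P') = 14.3616

-0.2584 -0.7936 0.7802 0.6820


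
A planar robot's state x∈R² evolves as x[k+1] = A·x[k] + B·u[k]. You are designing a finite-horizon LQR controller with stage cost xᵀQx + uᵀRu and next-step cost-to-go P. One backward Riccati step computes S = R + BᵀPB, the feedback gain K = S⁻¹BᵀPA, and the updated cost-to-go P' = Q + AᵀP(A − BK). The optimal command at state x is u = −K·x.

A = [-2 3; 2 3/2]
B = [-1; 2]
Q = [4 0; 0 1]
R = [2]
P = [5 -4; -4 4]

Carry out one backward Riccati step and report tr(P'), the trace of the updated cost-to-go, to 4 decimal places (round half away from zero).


15.5897

BᵀP = [-13.0000 12.0000]
S = R + BᵀPB = [2] + [37.0000] = [39.0000]
BᵀPA = [50.0000 -21.0000]
K = S⁻¹·BᵀPA = [1.2821 -0.5385]
A−BK = [-0.7179 2.4615; -0.5641 2.5769]
AᵀP(A−BK) = [3.8974 -3.0769; -3.0769 6.6923]
P' = Q + AᵀP(A−BK) = [7.8974 -3.0769; -3.0769 7.6923]
tr(P') = 15.5897


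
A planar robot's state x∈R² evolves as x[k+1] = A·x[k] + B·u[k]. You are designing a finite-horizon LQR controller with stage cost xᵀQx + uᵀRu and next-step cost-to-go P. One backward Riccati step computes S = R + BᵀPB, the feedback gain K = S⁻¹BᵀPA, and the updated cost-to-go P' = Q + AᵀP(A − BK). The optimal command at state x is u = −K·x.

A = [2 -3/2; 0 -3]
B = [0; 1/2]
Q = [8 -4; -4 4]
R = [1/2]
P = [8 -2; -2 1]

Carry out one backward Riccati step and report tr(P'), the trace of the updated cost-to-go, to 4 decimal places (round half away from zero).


47.6667

BᵀP = [-1.0000 0.5000]
S = R + BᵀPB = [1/2] + [0.2500] = [0.7500]
BᵀPA = [-2.0000 0.0000]
K = S⁻¹·BᵀPA = [-2.6667 0.0000]
A−BK = [2.0000 -1.5000; 1.3333 -3.0000]
AᵀP(A−BK) = [26.6667 -12.0000; -12.0000 9.0000]
P' = Q + AᵀP(A−BK) = [34.6667 -16.0000; -16.0000 13.0000]
tr(P') = 47.6667


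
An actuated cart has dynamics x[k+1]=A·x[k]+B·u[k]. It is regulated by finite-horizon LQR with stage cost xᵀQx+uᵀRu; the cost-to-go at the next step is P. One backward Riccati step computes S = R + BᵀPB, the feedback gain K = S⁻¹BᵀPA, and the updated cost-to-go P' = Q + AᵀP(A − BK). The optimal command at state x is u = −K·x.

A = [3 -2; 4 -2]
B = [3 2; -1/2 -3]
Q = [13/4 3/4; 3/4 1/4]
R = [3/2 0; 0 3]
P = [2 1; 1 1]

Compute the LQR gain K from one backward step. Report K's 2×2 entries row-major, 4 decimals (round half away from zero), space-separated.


1.7700 -1.0513 -0.8994 0.4600

BᵀP = [5.5000 2.5000; 1.0000 -1.0000]
S = R + BᵀPB = [3/2 0; 0 3] + [15.2500 3.5000; 3.5000 5.0000] = [16.7500 3.5000; 3.5000 8.0000]
BᵀPA = [26.5000 -16.0000; -1.0000 0.0000]
K = S⁻¹·BᵀPA = [1.7700 -1.0513; -0.8994 0.4600]
A−BK = [-0.5113 0.2341; 2.1869 -1.1458]
AᵀP(A−BK) = [10.1951 -5.6797; -5.6797 3.1786]
P' = Q + AᵀP(A−BK) = [13.4451 -4.9297; -4.9297 3.4286]
tr(P') = 16.8737


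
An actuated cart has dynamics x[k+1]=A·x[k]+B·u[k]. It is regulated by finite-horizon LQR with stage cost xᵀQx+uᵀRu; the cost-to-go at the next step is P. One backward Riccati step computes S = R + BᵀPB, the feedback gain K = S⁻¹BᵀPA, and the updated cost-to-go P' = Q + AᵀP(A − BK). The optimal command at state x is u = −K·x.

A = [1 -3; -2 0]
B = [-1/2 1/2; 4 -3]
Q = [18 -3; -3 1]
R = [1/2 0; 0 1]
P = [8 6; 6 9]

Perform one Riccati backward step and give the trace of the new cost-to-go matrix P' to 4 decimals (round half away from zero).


BᵀP = [20.0000 33.0000; -14.0000 -24.0000]
S = R + BᵀPB = [1/2 0; 0 1] + [122.0000 -89.0000; -89.0000 65.0000] = [122.5000 -89.0000; -89.0000 66.0000]
BᵀPA = [-46.0000 -60.0000; 34.0000 42.0000]
K = S⁻¹·BᵀPA = [-0.0610 -1.3537; 0.4329 -1.1890]
A−BK = [0.7530 -3.0823; -0.4573 1.8476]
AᵀP(A−BK) = [2.4756 -9.8415; -9.8415 40.7195]
P' = Q + AᵀP(A−BK) = [20.4756 -12.8415; -12.8415 41.7195]
tr(P') = 62.1951

62.1951


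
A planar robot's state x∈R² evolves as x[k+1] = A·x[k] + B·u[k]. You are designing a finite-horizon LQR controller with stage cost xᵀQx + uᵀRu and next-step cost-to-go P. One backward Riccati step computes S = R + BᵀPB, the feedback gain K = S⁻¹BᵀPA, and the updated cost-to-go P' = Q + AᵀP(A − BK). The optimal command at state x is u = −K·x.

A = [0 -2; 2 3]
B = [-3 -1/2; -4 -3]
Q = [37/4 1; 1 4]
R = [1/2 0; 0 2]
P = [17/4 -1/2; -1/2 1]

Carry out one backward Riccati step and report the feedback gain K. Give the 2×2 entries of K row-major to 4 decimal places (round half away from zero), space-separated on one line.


0.0630 0.8328 -0.5975 -1.6779

BᵀP = [-10.7500 -2.5000; -0.6250 -2.7500]
S = R + BᵀPB = [1/2 0; 0 2] + [42.2500 12.8750; 12.8750 8.5625] = [42.7500 12.8750; 12.8750 10.5625]
BᵀPA = [-5.0000 14.0000; -5.5000 -7.0000]
K = S⁻¹·BᵀPA = [0.0630 0.8328; -0.5975 -1.6779]
A−BK = [-0.1098 -0.3405; 0.4595 1.2976]
AᵀP(A−BK) = [1.0288 2.9358; 2.9358 8.5957]
P' = Q + AᵀP(A−BK) = [10.2788 3.9358; 3.9358 12.5957]
tr(P') = 22.8745


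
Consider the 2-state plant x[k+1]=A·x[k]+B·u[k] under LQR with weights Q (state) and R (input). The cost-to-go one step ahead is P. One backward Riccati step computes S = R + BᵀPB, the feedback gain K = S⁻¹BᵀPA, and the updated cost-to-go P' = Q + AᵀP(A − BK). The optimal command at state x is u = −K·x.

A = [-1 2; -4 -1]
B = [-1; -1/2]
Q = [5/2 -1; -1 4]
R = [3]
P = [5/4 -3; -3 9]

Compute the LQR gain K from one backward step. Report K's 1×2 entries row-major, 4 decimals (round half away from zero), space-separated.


BᵀP = [0.2500 -1.5000]
S = R + BᵀPB = [3] + [0.5000] = [3.5000]
BᵀPA = [5.7500 2.0000]
K = S⁻¹·BᵀPA = [1.6429 0.5714]
A−BK = [0.6429 2.5714; -3.1786 -0.7143]
AᵀP(A−BK) = [111.8036 51.2143; 51.2143 24.8571]
P' = Q + AᵀP(A−BK) = [114.3036 50.2143; 50.2143 28.8571]
tr(P') = 143.1607

1.6429 0.5714


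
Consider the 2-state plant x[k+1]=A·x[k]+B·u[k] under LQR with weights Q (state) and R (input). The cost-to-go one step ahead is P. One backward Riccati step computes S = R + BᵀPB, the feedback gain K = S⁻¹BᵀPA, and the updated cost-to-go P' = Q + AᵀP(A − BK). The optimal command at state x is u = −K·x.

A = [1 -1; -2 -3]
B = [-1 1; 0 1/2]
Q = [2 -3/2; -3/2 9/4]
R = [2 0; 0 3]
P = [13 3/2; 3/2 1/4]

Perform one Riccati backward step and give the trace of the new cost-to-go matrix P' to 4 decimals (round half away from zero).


7.7122

BᵀP = [-13.0000 -1.5000; 13.7500 1.6250]
S = R + BᵀPB = [2 0; 0 3] + [13.0000 -13.7500; -13.7500 14.5625] = [15.0000 -13.7500; -13.7500 17.5625]
BᵀPA = [-10.0000 17.5000; 10.5000 -18.6250]
K = S⁻¹·BᵀPA = [-0.4202 0.6891; 0.2689 -0.5210]
A−BK = [0.3109 0.2101; -2.1345 -2.7395]
AᵀP(A−BK) = [0.9748 -0.6387; -0.6387 2.4874]
P' = Q + AᵀP(A−BK) = [2.9748 -2.1387; -2.1387 4.7374]
tr(P') = 7.7122


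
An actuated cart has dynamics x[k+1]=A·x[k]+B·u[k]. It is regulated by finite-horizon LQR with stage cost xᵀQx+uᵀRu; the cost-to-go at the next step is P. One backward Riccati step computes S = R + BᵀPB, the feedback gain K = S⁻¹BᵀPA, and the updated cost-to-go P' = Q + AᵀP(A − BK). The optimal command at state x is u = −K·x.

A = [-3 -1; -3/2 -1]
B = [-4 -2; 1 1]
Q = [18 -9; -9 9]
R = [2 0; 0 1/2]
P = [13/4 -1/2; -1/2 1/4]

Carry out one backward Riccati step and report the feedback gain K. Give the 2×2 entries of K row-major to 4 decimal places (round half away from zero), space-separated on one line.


0.4091 0.1455 0.4545 0.0949

BᵀP = [-13.5000 2.2500; -7.0000 1.2500]
S = R + BᵀPB = [2 0; 0 1/2] + [56.2500 29.2500; 29.2500 15.2500] = [58.2500 29.2500; 29.2500 15.7500]
BᵀPA = [37.1250 11.2500; 19.1250 5.7500]
K = S⁻¹·BᵀPA = [0.4091 0.1455; 0.4545 0.0949]
A−BK = [-0.4545 -0.2283; -2.3636 -1.2404]
AᵀP(A−BK) = [1.4318 0.6591; 0.6591 0.3177]
P' = Q + AᵀP(A−BK) = [19.4318 -8.3409; -8.3409 9.3177]
tr(P') = 28.7495


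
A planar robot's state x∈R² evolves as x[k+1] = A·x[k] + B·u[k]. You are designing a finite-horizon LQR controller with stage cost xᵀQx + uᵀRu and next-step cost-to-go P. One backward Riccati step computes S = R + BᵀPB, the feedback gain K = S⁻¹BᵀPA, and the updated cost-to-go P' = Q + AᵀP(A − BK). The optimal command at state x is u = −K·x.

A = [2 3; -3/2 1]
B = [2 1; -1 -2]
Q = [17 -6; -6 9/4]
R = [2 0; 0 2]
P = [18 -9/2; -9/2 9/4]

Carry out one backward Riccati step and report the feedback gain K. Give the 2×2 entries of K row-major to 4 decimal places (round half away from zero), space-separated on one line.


0.7545 1.4015 0.4249 -0.3467

BᵀP = [40.5000 -11.2500; 27.0000 -9.0000]
S = R + BᵀPB = [2 0; 0 2] + [92.2500 63.0000; 63.0000 45.0000] = [94.2500 63.0000; 63.0000 47.0000]
BᵀPA = [97.8750 110.2500; 67.5000 72.0000]
K = S⁻¹·BᵀPA = [0.7545 1.4015; 0.4249 -0.3467]
A−BK = [0.0662 0.5437; 0.1042 1.7081]
AᵀP(A−BK) = [1.5407 2.1047; 2.1047 7.6961]
P' = Q + AᵀP(A−BK) = [18.5407 -3.8953; -3.8953 9.9461]
tr(P') = 28.4868


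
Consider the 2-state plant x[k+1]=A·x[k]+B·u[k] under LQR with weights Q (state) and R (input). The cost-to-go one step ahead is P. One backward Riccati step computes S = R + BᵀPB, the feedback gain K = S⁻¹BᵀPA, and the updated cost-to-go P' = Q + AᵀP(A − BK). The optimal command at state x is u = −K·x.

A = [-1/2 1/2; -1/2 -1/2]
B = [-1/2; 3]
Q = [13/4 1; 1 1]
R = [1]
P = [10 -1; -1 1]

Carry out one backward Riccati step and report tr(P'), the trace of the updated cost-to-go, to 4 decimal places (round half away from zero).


7.2903

BᵀP = [-8.0000 3.5000]
S = R + BᵀPB = [1] + [14.5000] = [15.5000]
BᵀPA = [2.2500 -5.7500]
K = S⁻¹·BᵀPA = [0.1452 -0.3710]
A−BK = [-0.4274 0.3145; -0.9355 0.6129]
AᵀP(A−BK) = [1.9234 -1.4153; -1.4153 1.1169]
P' = Q + AᵀP(A−BK) = [5.1734 -0.4153; -0.4153 2.1169]
tr(P') = 7.2903


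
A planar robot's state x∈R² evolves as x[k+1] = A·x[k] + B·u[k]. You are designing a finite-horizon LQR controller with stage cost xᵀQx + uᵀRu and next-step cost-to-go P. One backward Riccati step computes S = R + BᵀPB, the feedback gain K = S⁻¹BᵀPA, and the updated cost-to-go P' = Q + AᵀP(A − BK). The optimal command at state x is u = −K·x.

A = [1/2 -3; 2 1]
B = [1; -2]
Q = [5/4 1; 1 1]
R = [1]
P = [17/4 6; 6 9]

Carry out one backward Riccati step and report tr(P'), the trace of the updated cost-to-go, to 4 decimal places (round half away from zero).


BᵀP = [-7.7500 -12.0000]
S = R + BᵀPB = [1] + [16.2500] = [17.2500]
BᵀPA = [-27.8750 11.2500]
K = S⁻¹·BᵀPA = [-1.6159 0.6522]
A−BK = [2.1159 -3.6522; -1.2319 2.3043]
AᵀP(A−BK) = [4.0181 -3.1957; -3.1957 3.9130]
P' = Q + AᵀP(A−BK) = [5.2681 -2.1957; -2.1957 4.9130]
tr(P') = 10.1812

10.1812


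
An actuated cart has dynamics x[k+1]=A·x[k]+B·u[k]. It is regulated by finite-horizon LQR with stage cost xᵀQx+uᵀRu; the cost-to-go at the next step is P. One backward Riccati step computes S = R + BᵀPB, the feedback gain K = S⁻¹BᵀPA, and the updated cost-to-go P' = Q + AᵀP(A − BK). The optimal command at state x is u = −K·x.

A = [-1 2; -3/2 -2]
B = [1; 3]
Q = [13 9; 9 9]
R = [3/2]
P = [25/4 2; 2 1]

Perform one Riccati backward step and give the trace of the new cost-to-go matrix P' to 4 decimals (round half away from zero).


BᵀP = [12.2500 5.0000]
S = R + BᵀPB = [3/2] + [27.2500] = [28.7500]
BᵀPA = [-19.7500 14.5000]
K = S⁻¹·BᵀPA = [-0.6870 0.5043]
A−BK = [-0.3130 1.4957; 0.5609 -3.5130]
AᵀP(A−BK) = [0.9326 -1.5391; -1.5391 5.6870]
P' = Q + AᵀP(A−BK) = [13.9326 7.4609; 7.4609 14.6870]
tr(P') = 28.6196

28.6196


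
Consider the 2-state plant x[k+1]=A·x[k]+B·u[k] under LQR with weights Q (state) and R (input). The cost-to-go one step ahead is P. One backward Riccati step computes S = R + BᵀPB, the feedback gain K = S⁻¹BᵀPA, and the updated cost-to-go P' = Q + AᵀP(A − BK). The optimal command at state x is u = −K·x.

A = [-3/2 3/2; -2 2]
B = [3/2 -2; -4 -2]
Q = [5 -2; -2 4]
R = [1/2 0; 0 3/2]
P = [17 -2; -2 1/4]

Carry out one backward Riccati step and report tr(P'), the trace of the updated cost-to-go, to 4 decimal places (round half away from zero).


9.6494

BᵀP = [33.5000 -4.0000; -30.0000 3.5000]
S = R + BᵀPB = [1/2 0; 0 3/2] + [66.2500 -59.0000; -59.0000 53.0000] = [66.7500 -59.0000; -59.0000 54.5000]
BᵀPA = [-42.2500 42.2500; 38.0000 -38.0000]
K = S⁻¹·BᵀPA = [-0.3865 0.3865; 0.2789 -0.2789]
A−BK = [-0.3625 0.3625; -2.9880 2.9880]
AᵀP(A−BK) = [0.3247 -0.3247; -0.3247 0.3247]
P' = Q + AᵀP(A−BK) = [5.3247 -2.3247; -2.3247 4.3247]
tr(P') = 9.6494


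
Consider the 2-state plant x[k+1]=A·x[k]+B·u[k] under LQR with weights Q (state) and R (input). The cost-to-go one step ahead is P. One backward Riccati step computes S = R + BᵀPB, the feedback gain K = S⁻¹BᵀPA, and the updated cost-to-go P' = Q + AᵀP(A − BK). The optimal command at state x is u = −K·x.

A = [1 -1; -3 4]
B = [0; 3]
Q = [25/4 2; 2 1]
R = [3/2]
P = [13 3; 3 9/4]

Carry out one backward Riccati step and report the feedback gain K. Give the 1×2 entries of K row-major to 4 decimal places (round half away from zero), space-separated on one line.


-0.5172 0.8276

BᵀP = [9.0000 6.7500]
S = R + BᵀPB = [3/2] + [20.2500] = [21.7500]
BᵀPA = [-11.2500 18.0000]
K = S⁻¹·BᵀPA = [-0.5172 0.8276]
A−BK = [1.0000 -1.0000; -1.4483 1.5172]
AᵀP(A−BK) = [9.4310 -9.6897; -9.6897 10.1034]
P' = Q + AᵀP(A−BK) = [15.6810 -7.6897; -7.6897 11.1034]
tr(P') = 26.7845


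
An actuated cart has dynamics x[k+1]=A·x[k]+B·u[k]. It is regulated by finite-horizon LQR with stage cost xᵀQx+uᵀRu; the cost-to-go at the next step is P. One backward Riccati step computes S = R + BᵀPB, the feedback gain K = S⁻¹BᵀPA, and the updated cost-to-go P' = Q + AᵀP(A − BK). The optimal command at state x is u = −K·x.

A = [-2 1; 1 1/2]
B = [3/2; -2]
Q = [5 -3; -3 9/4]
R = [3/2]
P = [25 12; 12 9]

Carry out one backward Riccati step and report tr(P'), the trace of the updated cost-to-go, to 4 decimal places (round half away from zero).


BᵀP = [13.5000 0.0000]
S = R + BᵀPB = [3/2] + [20.2500] = [21.7500]
BᵀPA = [-27.0000 13.5000]
K = S⁻¹·BᵀPA = [-1.2414 0.6207]
A−BK = [-0.1379 0.0690; -1.4828 1.7414]
AᵀP(A−BK) = [27.4828 -28.7414; -28.7414 30.8707]
P' = Q + AᵀP(A−BK) = [32.4828 -31.7414; -31.7414 33.1207]
tr(P') = 65.6034

65.6034


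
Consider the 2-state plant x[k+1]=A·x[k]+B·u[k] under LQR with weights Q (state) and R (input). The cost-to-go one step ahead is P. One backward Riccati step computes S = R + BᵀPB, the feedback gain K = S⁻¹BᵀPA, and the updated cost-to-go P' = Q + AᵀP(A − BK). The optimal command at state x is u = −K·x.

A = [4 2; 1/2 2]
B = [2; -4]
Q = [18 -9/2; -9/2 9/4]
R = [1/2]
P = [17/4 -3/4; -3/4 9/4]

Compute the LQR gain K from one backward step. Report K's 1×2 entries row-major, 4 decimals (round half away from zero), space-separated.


BᵀP = [11.5000 -10.5000]
S = R + BᵀPB = [1/2] + [65.0000] = [65.5000]
BᵀPA = [40.7500 2.0000]
K = S⁻¹·BᵀPA = [0.6221 0.0305]
A−BK = [2.7557 1.9389; 2.9885 2.1221]
AᵀP(A−BK) = [40.2104 28.2557; 28.2557 19.9389]
P' = Q + AᵀP(A−BK) = [58.2104 23.7557; 23.7557 22.1889]
tr(P') = 80.3993

0.6221 0.0305


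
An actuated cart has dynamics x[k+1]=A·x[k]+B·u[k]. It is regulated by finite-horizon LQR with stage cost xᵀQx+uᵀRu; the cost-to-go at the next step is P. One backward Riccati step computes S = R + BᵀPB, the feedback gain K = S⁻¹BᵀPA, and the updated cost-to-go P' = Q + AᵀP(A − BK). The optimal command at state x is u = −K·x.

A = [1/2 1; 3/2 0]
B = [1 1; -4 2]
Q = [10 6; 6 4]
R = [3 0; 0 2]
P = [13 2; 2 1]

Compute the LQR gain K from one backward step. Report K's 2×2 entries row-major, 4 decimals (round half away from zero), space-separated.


-0.0650 0.2738 0.5394 0.6195

BᵀP = [5.0000 -2.0000; 17.0000 4.0000]
S = R + BᵀPB = [3 0; 0 2] + [13.0000 1.0000; 1.0000 25.0000] = [16.0000 1.0000; 1.0000 27.0000]
BᵀPA = [-0.5000 5.0000; 14.5000 17.0000]
K = S⁻¹·BᵀPA = [-0.0650 0.2738; 0.5394 0.6195]
A−BK = [0.0255 0.1067; 0.1613 -0.1439]
AᵀP(A−BK) = [0.6456 0.6543; 0.6543 1.0998]
P' = Q + AᵀP(A−BK) = [10.6456 6.6543; 6.6543 5.0998]
tr(P') = 15.7454


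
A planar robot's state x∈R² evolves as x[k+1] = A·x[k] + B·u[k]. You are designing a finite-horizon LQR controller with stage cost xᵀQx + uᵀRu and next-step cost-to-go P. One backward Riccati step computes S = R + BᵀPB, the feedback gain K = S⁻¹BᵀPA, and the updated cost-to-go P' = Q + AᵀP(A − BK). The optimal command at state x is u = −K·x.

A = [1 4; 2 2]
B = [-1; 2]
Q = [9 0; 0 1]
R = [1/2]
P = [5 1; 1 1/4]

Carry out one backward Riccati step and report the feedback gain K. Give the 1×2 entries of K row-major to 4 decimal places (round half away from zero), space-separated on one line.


-1.6000 -5.2000

BᵀP = [-3.0000 -0.5000]
S = R + BᵀPB = [1/2] + [2.0000] = [2.5000]
BᵀPA = [-4.0000 -13.0000]
K = S⁻¹·BᵀPA = [-1.6000 -5.2000]
A−BK = [-0.6000 -1.2000; 5.2000 12.4000]
AᵀP(A−BK) = [3.6000 10.2000; 10.2000 29.4000]
P' = Q + AᵀP(A−BK) = [12.6000 10.2000; 10.2000 30.4000]
tr(P') = 43.0000


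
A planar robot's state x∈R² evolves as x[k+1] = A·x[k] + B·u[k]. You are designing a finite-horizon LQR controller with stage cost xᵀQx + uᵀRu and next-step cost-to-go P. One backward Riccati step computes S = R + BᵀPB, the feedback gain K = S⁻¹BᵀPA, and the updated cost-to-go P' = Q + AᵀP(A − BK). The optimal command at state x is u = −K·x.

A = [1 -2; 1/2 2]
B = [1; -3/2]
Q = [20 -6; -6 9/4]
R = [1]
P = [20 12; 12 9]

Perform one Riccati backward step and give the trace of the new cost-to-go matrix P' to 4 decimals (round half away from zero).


66.8690

BᵀP = [2.0000 -1.5000]
S = R + BᵀPB = [1] + [4.2500] = [5.2500]
BᵀPA = [1.2500 -7.0000]
K = S⁻¹·BᵀPA = [0.2381 -1.3333]
A−BK = [0.7619 -0.6667; 0.8571 0.0000]
AᵀP(A−BK) = [33.9524 -17.3333; -17.3333 10.6667]
P' = Q + AᵀP(A−BK) = [53.9524 -23.3333; -23.3333 12.9167]
tr(P') = 66.8690


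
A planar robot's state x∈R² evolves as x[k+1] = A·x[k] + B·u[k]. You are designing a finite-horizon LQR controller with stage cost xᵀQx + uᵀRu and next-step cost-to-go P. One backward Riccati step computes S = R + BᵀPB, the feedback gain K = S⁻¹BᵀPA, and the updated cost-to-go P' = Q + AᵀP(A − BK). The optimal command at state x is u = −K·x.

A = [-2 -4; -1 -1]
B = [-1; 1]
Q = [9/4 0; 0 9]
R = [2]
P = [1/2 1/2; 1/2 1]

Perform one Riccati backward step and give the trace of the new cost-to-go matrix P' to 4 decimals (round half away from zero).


BᵀP = [0.0000 0.5000]
S = R + BᵀPB = [2] + [0.5000] = [2.5000]
BᵀPA = [-0.5000 -0.5000]
K = S⁻¹·BᵀPA = [-0.2000 -0.2000]
A−BK = [-2.2000 -4.2000; -0.8000 -0.8000]
AᵀP(A−BK) = [4.9000 7.9000; 7.9000 12.9000]
P' = Q + AᵀP(A−BK) = [7.1500 7.9000; 7.9000 21.9000]
tr(P') = 29.0500

29.0500


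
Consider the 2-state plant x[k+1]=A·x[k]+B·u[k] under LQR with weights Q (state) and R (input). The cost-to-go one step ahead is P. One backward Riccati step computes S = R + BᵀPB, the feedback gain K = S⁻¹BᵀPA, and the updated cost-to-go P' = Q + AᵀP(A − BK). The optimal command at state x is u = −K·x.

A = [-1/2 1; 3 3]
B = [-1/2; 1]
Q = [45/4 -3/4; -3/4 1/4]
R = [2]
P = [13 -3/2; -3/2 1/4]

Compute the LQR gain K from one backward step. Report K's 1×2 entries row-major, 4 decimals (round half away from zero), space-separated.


BᵀP = [-8.0000 1.0000]
S = R + BᵀPB = [2] + [5.0000] = [7.0000]
BᵀPA = [7.0000 -5.0000]
K = S⁻¹·BᵀPA = [1.0000 -0.7143]
A−BK = [0.0000 0.6429; 2.0000 3.7143]
AᵀP(A−BK) = [3.0000 -1.5000; -1.5000 2.6786]
P' = Q + AᵀP(A−BK) = [14.2500 -2.2500; -2.2500 2.9286]
tr(P') = 17.1786

1.0000 -0.7143


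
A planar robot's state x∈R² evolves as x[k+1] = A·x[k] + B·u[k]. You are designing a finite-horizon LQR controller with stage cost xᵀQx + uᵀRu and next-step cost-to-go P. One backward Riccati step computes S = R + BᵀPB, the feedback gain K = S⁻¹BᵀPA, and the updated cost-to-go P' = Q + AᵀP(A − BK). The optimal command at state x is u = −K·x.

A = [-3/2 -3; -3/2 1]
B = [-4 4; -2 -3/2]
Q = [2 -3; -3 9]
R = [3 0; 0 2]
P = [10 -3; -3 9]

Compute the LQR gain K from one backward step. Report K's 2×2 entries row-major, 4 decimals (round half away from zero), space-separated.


0.5631 0.0451 0.1971 -0.7023

BᵀP = [-34.0000 -6.0000; 44.5000 -25.5000]
S = R + BᵀPB = [3 0; 0 2] + [148.0000 -127.0000; -127.0000 216.2500] = [151.0000 -127.0000; -127.0000 218.2500]
BᵀPA = [60.0000 96.0000; -28.5000 -159.0000]
K = S⁻¹·BᵀPA = [0.5631 0.0451; 0.1971 -0.7023]
A−BK = [-0.0359 -0.0105; -0.0781 0.0368]
AᵀP(A−BK) = [1.0800 -0.2212; -0.2212 1.0081]
P' = Q + AᵀP(A−BK) = [3.0800 -3.2212; -3.2212 10.0081]
tr(P') = 13.0881


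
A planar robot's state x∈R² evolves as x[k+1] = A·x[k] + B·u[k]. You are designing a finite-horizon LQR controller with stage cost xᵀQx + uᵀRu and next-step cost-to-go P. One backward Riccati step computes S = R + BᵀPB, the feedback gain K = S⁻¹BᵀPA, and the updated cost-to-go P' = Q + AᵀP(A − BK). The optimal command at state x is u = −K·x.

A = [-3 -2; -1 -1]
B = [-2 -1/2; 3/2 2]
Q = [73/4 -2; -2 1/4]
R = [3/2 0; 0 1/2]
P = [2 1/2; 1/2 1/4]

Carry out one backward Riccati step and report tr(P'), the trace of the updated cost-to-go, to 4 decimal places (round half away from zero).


BᵀP = [-3.2500 -0.6250; 0.0000 0.2500]
S = R + BᵀPB = [3/2 0; 0 1/2] + [5.5625 0.3750; 0.3750 0.5000] = [7.0625 0.3750; 0.3750 1.0000]
BᵀPA = [10.3750 7.1250; -0.2500 -0.2500]
K = S⁻¹·BᵀPA = [1.5124 1.0429; -0.8172 -0.6411]
A−BK = [-0.3837 -0.2348; -1.6343 -1.2822]
AᵀP(A−BK) = [5.3544 3.7698; 3.7698 2.6591]
P' = Q + AᵀP(A−BK) = [23.6044 1.7698; 1.7698 2.9091]
tr(P') = 26.5135

26.5135


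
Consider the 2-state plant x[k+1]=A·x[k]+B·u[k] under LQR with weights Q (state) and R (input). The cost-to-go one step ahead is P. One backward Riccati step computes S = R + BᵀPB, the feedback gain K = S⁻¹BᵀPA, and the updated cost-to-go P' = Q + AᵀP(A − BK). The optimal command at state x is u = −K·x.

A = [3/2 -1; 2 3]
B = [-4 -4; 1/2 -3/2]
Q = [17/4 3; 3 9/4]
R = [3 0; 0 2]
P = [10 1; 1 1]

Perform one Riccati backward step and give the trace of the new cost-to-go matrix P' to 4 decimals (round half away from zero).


13.4466

BᵀP = [-39.5000 -3.5000; -41.5000 -5.5000]
S = R + BᵀPB = [3 0; 0 2] + [156.2500 163.2500; 163.2500 174.2500] = [159.2500 163.2500; 163.2500 176.2500]
BᵀPA = [-66.2500 29.0000; -73.2500 25.0000]
K = S⁻¹·BᵀPA = [0.1986 0.7268; -0.5996 -0.5313]
A−BK = [-0.1038 -0.2182; 1.0013 1.8397]
AᵀP(A−BK) = [1.7399 2.7293; 2.7293 5.2067]
P' = Q + AᵀP(A−BK) = [5.9899 5.7293; 5.7293 7.4567]
tr(P') = 13.4466


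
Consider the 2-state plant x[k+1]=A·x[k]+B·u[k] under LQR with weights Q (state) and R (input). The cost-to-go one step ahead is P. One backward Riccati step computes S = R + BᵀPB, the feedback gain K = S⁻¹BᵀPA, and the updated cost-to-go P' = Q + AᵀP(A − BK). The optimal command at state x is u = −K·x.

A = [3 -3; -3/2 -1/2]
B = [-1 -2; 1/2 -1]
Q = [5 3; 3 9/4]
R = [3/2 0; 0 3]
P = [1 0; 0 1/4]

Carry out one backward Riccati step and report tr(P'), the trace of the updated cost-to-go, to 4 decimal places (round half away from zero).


BᵀP = [-1.0000 0.1250; -2.0000 -0.2500]
S = R + BᵀPB = [3/2 0; 0 3] + [1.0625 1.8750; 1.8750 4.2500] = [2.5625 1.8750; 1.8750 7.2500]
BᵀPA = [-3.1875 2.9375; -5.6250 6.1250]
K = S⁻¹·BᵀPA = [-0.8340 0.6515; -0.5602 0.6763]
A−BK = [1.0456 -0.9959; -1.6432 -0.1494]
AᵀP(A−BK) = [3.7531 -2.9315; -2.9315 3.0062]
P' = Q + AᵀP(A−BK) = [8.7531 0.0685; 0.0685 5.2562]
tr(P') = 14.0093

14.0093


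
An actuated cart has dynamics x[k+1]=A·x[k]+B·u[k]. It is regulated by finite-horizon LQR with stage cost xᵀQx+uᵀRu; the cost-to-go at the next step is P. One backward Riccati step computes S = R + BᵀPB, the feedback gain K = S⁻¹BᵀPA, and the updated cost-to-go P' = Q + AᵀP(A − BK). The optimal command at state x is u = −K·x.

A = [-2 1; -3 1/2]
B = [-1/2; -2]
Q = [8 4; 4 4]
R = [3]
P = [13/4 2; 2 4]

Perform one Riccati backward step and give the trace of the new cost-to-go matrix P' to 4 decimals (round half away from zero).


BᵀP = [-5.6250 -9.0000]
S = R + BᵀPB = [3] + [20.8125] = [23.8125]
BᵀPA = [38.2500 -10.1250]
K = S⁻¹·BᵀPA = [1.6063 -0.4252]
A−BK = [-1.1969 0.7874; 0.2126 -0.3504]
AᵀP(A−BK) = [11.5591 -4.2362; -4.2362 1.9449]
P' = Q + AᵀP(A−BK) = [19.5591 -0.2362; -0.2362 5.9449]
tr(P') = 25.5039

25.5039


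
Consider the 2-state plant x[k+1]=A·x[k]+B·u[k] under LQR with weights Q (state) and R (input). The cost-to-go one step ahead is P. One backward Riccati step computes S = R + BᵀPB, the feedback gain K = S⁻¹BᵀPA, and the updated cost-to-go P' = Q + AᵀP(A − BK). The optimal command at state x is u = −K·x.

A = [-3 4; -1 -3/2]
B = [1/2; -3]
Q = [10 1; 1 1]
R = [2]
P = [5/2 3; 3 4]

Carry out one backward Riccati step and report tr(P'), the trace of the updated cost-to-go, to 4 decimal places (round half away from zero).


BᵀP = [-7.7500 -10.5000]
S = R + BᵀPB = [2] + [27.6250] = [29.6250]
BᵀPA = [33.7500 -15.2500]
K = S⁻¹·BᵀPA = [1.1392 -0.5148]
A−BK = [-3.5696 4.2574; 2.4177 -3.0443]
AᵀP(A−BK) = [6.0506 -5.1266; -5.1266 5.1498]
P' = Q + AᵀP(A−BK) = [16.0506 -4.1266; -4.1266 6.1498]
tr(P') = 22.2004

22.2004


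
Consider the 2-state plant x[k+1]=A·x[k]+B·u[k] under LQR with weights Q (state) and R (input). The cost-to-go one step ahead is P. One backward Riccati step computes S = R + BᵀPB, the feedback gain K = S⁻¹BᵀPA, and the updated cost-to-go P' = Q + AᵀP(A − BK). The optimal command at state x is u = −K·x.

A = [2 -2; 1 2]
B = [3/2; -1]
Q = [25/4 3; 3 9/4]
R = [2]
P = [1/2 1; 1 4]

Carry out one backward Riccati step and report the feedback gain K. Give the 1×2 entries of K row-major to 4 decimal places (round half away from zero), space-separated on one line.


-0.7273 -1.0909

BᵀP = [-0.2500 -2.5000]
S = R + BᵀPB = [2] + [2.1250] = [4.1250]
BᵀPA = [-3.0000 -4.5000]
K = S⁻¹·BᵀPA = [-0.7273 -1.0909]
A−BK = [3.0909 -0.3636; 0.2727 0.9091]
AᵀP(A−BK) = [7.8182 4.7273; 4.7273 5.0909]
P' = Q + AᵀP(A−BK) = [14.0682 7.7273; 7.7273 7.3409]
tr(P') = 21.4091


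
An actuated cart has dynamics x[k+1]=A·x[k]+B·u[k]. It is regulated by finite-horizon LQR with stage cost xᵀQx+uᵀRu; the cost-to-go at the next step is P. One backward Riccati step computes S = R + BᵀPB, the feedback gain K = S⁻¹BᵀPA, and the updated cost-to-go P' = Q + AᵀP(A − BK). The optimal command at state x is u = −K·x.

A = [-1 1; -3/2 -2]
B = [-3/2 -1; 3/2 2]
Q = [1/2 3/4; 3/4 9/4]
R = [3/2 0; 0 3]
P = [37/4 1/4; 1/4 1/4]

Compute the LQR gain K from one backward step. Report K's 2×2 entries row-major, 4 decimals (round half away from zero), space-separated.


BᵀP = [-13.5000 0.0000; -8.7500 0.2500]
S = R + BᵀPB = [3/2 0; 0 3] + [20.2500 13.5000; 13.5000 9.2500] = [21.7500 13.5000; 13.5000 12.2500]
BᵀPA = [13.5000 -13.5000; 8.3750 -9.2500]
K = S⁻¹·BᵀPA = [0.6214 -0.4811; -0.0011 -0.2249]
A−BK = [-0.0690 0.0535; -2.4298 -0.8285]
AᵀP(A−BK) = [2.1832 0.0033; 0.0033 0.6748]
P' = Q + AᵀP(A−BK) = [2.6832 0.7533; 0.7533 2.9248]
tr(P') = 5.6080

0.6214 -0.4811 -0.0011 -0.2249


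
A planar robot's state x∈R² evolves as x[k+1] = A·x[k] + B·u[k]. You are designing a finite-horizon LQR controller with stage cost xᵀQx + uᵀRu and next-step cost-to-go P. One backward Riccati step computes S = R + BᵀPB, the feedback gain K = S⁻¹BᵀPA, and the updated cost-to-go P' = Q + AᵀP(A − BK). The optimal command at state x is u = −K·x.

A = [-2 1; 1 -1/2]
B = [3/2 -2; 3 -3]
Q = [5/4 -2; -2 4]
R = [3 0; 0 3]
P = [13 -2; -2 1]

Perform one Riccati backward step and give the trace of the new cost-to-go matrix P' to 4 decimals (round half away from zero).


BᵀP = [13.5000 0.0000; -20.0000 1.0000]
S = R + BᵀPB = [3 0; 0 3] + [20.2500 -27.0000; -27.0000 37.0000] = [23.2500 -27.0000; -27.0000 40.0000]
BᵀPA = [-27.0000 13.5000; 41.0000 -20.5000]
K = S⁻¹·BᵀPA = [0.1343 -0.0672; 1.1157 -0.5578]
A−BK = [0.0299 -0.0149; 3.9440 -1.9720]
AᵀP(A−BK) = [18.8843 -9.4422; -9.4422 4.7211]
P' = Q + AᵀP(A−BK) = [20.1343 -11.4422; -11.4422 8.7211]
tr(P') = 28.8554

28.8554


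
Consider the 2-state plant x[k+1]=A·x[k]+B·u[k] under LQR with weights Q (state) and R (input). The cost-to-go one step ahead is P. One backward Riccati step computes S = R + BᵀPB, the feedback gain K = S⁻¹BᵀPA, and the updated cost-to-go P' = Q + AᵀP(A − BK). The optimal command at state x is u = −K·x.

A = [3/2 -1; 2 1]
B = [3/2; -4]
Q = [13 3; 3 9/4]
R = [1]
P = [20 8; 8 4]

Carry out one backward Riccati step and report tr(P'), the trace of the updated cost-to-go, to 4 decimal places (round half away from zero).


BᵀP = [-2.0000 -4.0000]
S = R + BᵀPB = [1] + [13.0000] = [14.0000]
BᵀPA = [-11.0000 -2.0000]
K = S⁻¹·BᵀPA = [-0.7857 -0.1429]
A−BK = [2.6786 -0.7857; -1.1429 0.4286]
AᵀP(A−BK) = [100.3571 -27.5714; -27.5714 7.7143]
P' = Q + AᵀP(A−BK) = [113.3571 -24.5714; -24.5714 9.9643]
tr(P') = 123.3214

123.3214


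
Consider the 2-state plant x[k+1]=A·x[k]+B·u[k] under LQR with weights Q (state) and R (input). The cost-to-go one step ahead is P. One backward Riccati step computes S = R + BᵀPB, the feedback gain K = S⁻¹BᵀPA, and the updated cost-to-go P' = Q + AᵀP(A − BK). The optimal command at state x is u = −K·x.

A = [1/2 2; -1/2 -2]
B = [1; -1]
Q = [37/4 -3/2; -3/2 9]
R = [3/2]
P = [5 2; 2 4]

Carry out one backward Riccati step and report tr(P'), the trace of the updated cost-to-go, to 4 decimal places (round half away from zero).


BᵀP = [3.0000 -2.0000]
S = R + BᵀPB = [3/2] + [5.0000] = [6.5000]
BᵀPA = [2.5000 10.0000]
K = S⁻¹·BᵀPA = [0.3846 1.5385]
A−BK = [0.1154 0.4615; -0.1154 -0.4615]
AᵀP(A−BK) = [0.2885 1.1538; 1.1538 4.6154]
P' = Q + AᵀP(A−BK) = [9.5385 -0.3462; -0.3462 13.6154]
tr(P') = 23.1538

23.1538


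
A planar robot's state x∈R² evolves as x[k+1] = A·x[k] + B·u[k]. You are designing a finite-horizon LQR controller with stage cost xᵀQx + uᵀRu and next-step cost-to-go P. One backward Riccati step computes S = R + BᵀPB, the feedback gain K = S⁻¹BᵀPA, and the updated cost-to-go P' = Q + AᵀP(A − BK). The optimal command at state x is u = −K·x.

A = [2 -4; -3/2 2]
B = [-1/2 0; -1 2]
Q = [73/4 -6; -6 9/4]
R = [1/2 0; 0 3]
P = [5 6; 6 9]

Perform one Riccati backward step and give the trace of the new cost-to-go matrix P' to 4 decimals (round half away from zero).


37.0121

BᵀP = [-8.5000 -12.0000; 12.0000 18.0000]
S = R + BᵀPB = [1/2 0; 0 3] + [16.2500 -24.0000; -24.0000 36.0000] = [16.7500 -24.0000; -24.0000 39.0000]
BᵀPA = [1.0000 10.0000; -3.0000 -12.0000]
K = S⁻¹·BᵀPA = [-0.4272 1.3204; -0.3398 0.5049]
A−BK = [1.7864 -3.3398; -1.2476 2.3107]
AᵀP(A−BK) = [3.6578 -6.8058; -6.8058 12.8544]
P' = Q + AᵀP(A−BK) = [21.9078 -12.8058; -12.8058 15.1044]
tr(P') = 37.0121


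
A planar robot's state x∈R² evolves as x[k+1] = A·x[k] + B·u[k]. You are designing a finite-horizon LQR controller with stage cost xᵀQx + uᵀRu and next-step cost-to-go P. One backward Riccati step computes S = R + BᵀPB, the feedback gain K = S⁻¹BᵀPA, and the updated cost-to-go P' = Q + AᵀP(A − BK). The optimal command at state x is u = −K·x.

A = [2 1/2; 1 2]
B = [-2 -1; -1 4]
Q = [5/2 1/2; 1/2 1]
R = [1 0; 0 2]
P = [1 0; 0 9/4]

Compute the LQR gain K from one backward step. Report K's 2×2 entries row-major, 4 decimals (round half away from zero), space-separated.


BᵀP = [-2.0000 -2.2500; -1.0000 9.0000]
S = R + BᵀPB = [1 0; 0 2] + [6.2500 -7.0000; -7.0000 37.0000] = [7.2500 -7.0000; -7.0000 39.0000]
BᵀPA = [-6.2500 -5.5000; 7.0000 17.5000]
K = S⁻¹·BᵀPA = [-0.8332 -0.3936; 0.0299 0.3781]
A−BK = [0.3636 0.0909; 0.0471 0.0941]
AᵀP(A−BK) = [0.8332 0.3936; 0.3936 0.4690]
P' = Q + AᵀP(A−BK) = [3.3332 0.8936; 0.8936 1.4690]
tr(P') = 4.8021

-0.8332 -0.3936 0.0299 0.3781


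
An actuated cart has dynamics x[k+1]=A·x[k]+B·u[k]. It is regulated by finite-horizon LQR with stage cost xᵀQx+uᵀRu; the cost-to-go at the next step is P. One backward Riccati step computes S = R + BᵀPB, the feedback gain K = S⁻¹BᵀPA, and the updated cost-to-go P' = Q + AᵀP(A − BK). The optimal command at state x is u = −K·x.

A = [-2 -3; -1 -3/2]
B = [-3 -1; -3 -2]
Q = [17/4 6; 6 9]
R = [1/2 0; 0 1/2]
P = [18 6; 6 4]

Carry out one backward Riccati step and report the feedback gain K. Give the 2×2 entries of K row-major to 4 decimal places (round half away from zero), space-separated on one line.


0.8119 1.2178 -0.5669 -0.8504

BᵀP = [-72.0000 -30.0000; -30.0000 -14.0000]
S = R + BᵀPB = [1/2 0; 0 1/2] + [306.0000 132.0000; 132.0000 58.0000] = [306.5000 132.0000; 132.0000 58.5000]
BᵀPA = [174.0000 261.0000; 74.0000 111.0000]
K = S⁻¹·BᵀPA = [0.8119 1.2178; -0.5669 -0.8504]
A−BK = [-0.1314 -0.1970; 0.3017 0.4526]
AᵀP(A−BK) = [0.6894 1.0341; 1.0341 1.5511]
P' = Q + AᵀP(A−BK) = [4.9394 7.0341; 7.0341 10.5511]
tr(P') = 15.4905
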